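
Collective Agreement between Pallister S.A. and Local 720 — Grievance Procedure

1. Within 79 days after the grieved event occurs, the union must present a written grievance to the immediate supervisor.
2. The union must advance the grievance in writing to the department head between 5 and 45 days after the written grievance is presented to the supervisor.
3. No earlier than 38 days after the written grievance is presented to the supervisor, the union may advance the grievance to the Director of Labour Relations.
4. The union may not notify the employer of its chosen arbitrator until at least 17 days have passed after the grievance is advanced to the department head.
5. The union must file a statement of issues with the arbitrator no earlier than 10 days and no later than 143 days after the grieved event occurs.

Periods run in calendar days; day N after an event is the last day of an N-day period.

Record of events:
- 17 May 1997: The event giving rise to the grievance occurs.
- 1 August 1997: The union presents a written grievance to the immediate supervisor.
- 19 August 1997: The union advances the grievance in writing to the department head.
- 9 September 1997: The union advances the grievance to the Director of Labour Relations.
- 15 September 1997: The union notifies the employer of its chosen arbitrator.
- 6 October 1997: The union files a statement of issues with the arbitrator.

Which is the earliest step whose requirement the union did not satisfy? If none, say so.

None — every step was satisfied

Step 1: 79 days after 17 May 1997 (when the grieved event occurs) is 4 August 1997; 1 August 1997 is within that limit.
Step 2: the window is 5–45 days after 1 August 1997 (when the written grievance is presented to the supervisor), so 6 August 1997 through 15 September 1997; done 19 August 1997, which is between those dates.
Step 3: the earliest permitted date is 38 days after 1 August 1997 (when the written grievance is presented to the supervisor), i.e. 8 September 1997; done 9 September 1997, after the minimum wait.
Step 4: the earliest permitted date is 17 days after 19 August 1997 (when the grievance is advanced to the department head), i.e. 5 September 1997; done 15 September 1997 — permitted.
Step 5: the window is 10–143 days after 17 May 1997 (when the grieved event occurs), so 27 May 1997 through 7 October 1997; done 6 October 1997 — within the window.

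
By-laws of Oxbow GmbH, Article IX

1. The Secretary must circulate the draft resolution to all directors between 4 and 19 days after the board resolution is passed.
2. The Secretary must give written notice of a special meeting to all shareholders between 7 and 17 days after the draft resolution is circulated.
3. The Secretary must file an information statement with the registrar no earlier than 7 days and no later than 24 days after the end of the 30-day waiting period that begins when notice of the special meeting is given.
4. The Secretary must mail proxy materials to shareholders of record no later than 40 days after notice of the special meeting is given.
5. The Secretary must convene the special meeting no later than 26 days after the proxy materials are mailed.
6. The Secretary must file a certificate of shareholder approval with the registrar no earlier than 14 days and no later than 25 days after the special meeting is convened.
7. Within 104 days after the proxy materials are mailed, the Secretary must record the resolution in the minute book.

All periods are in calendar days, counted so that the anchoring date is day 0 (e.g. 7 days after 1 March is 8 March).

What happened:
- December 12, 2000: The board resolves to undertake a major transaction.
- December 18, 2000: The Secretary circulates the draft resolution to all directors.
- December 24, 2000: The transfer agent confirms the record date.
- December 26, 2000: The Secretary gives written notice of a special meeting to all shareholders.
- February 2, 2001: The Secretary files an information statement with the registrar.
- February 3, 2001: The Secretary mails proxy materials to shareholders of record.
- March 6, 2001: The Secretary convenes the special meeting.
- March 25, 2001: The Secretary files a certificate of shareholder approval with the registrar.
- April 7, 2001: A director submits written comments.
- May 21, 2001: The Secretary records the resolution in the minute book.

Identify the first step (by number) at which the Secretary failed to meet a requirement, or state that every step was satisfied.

Step 5

Step 1: the window is 4–19 days after December 12, 2000 (when the board resolution is passed), so December 16, 2000 through December 31, 2000; done December 18, 2000, which is between those dates.
Step 2: the window is 7–17 days after December 18, 2000 (when the draft resolution is circulated), so December 25, 2000 through January 4, 2001; done December 26, 2000, which is between those dates.
Step 3: the window is 7–24 days after January 25, 2001 (end of the 30-day waiting period, which began when notice of the special meeting is given on December 26, 2000), so February 1, 2001 through February 18, 2001; done February 2, 2001 — within the window.
Step 4: 40 days after December 26, 2000 (when notice of the special meeting is given) is February 4, 2001; February 3, 2001 is within that limit.
Step 5: 26 days after February 3, 2001 (when the proxy materials are mailed) is March 1, 2001; not done until March 6, 2001, 5 days after the deadline.
Later steps need not be reached.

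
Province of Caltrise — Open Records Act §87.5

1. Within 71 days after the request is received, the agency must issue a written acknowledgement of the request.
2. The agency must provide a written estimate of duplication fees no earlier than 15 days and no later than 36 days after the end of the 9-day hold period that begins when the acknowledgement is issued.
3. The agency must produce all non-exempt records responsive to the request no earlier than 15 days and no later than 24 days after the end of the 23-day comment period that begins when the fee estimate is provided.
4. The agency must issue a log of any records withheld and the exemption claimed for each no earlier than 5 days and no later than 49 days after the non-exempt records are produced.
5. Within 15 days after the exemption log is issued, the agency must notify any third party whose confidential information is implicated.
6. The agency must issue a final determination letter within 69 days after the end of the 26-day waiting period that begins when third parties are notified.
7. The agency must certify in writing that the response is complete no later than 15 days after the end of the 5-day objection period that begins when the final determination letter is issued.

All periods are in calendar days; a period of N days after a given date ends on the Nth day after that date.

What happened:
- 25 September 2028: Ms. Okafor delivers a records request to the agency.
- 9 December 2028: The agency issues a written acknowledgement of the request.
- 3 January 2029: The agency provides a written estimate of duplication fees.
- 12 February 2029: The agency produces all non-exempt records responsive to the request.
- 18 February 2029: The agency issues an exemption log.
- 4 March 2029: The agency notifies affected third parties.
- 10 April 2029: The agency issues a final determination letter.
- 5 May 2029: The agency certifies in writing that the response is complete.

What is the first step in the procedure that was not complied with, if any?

Step 1

(1) due by 25 September 2028 + 71 days = 5 December 2028; done 9 December 2028 — 4 days late.
The analysis stops there.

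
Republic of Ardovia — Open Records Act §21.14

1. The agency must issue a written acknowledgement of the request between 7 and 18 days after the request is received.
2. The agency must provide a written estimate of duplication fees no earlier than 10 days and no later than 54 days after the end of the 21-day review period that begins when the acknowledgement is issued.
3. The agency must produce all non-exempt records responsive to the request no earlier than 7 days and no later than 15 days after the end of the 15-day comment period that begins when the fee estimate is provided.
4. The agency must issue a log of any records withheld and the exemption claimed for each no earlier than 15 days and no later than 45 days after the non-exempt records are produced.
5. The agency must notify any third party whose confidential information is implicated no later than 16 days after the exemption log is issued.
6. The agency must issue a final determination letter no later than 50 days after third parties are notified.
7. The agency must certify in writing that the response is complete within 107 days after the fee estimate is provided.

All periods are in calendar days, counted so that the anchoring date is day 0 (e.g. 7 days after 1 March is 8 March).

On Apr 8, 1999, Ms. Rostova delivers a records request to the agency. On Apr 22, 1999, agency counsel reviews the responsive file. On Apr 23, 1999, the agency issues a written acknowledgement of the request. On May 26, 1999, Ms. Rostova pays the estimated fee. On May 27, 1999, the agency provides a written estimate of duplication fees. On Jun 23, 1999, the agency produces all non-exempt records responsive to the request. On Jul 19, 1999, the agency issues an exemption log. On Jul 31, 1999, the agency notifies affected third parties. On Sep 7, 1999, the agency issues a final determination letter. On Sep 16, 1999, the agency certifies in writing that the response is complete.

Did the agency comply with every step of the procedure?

No

Step 1: the window is 7–18 days after Apr 8, 1999 (when the request is received), so Apr 15, 1999 through Apr 26, 1999; Apr 23, 1999 falls inside that range.
Step 2: the window is 10–54 days after May 14, 1999 (end of the 21-day review period, which began when the acknowledgement is issued on Apr 23, 1999), so May 24, 1999 through Jul 7, 1999; done May 27, 1999 — within the window.
Step 3: the window is 7–15 days after Jun 11, 1999 (end of the 15-day comment period, which began when the fee estimate is provided on May 27, 1999), so Jun 18, 1999 through Jun 26, 1999; Jun 23, 1999 falls inside that range.
Step 4: the window is 15–45 days after Jun 23, 1999 (when the non-exempt records are produced), so Jul 8, 1999 through Aug 7, 1999; Jul 19, 1999 falls inside that range.
Step 5: 16 days after Jul 19, 1999 (when the exemption log is issued) is Aug 4, 1999; completed Jul 31, 1999, before the deadline.
Step 6: 50 days after Jul 31, 1999 (when third parties are notified) is Sep 19, 1999; completed Sep 7, 1999, before the deadline.
Step 7: 107 days after May 27, 1999 (when the fee estimate is provided) is Sep 11, 1999; Sep 16, 1999 misses that deadline by 5 days.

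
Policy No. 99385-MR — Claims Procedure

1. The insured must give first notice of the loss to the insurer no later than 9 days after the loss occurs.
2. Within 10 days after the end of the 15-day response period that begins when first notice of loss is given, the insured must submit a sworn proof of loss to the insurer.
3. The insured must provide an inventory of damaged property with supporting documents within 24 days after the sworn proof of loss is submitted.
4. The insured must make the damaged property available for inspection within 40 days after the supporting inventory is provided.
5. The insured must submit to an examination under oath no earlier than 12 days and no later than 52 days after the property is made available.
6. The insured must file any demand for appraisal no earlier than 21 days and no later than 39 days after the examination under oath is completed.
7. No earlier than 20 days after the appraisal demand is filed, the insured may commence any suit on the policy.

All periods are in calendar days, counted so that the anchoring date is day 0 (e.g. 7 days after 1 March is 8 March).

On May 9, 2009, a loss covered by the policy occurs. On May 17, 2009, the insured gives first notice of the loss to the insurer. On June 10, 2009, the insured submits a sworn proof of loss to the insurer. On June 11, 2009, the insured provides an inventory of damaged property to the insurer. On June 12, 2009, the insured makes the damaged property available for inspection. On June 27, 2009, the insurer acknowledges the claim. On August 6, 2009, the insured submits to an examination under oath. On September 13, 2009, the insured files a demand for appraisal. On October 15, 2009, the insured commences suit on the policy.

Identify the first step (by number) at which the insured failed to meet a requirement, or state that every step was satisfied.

Step 1 — counting 9 days from May 9, 2009 (when the loss occurs) gives a deadline of May 18, 2009; done May 17, 2009 — timely.
Step 2 — counting 10 days from June 1, 2009 (end of the 15-day response period, which began when first notice of loss is given on May 17, 2009) gives a deadline of June 11, 2009; done June 10, 2009 — timely.
Step 3 — counting 24 days from June 10, 2009 (when the sworn proof of loss is submitted) gives a deadline of July 4, 2009; done June 11, 2009 — timely.
Step 4 — counting 40 days from June 11, 2009 (when the supporting inventory is provided) gives a deadline of July 21, 2009; done June 12, 2009 — timely.
Step 5 — 12 and 52 days from June 12, 2009 (when the property is made available) are June 24, 2009 and August 3, 2009 respectively; done August 6, 2009 — 3 days after the window closed.

Step 5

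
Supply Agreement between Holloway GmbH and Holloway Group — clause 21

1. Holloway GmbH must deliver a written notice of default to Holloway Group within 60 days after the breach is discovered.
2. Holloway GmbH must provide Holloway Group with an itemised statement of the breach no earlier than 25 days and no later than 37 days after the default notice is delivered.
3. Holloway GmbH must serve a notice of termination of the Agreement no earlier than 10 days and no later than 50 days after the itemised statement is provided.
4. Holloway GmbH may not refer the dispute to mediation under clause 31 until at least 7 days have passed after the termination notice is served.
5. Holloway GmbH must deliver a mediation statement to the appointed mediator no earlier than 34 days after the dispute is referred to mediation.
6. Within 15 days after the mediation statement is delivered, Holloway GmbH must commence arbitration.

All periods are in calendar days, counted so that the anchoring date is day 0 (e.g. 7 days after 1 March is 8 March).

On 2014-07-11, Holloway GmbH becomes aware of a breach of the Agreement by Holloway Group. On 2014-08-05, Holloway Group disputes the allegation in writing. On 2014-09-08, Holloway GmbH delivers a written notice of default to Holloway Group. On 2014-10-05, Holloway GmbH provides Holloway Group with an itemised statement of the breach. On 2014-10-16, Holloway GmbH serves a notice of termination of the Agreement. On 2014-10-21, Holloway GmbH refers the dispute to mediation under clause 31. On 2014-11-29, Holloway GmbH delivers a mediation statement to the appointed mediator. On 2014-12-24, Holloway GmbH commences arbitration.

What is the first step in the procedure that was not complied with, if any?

Step 1: 60 days after 2014-07-11 (when the breach is discovered) is 2014-09-09; 2014-09-08 is within that limit.
Step 2: the window is 25–37 days after 2014-09-08 (when the default notice is delivered), so 2014-10-03 through 2014-10-15; 2014-10-05 falls inside that range.
Step 3: the window is 10–50 days after 2014-10-05 (when the itemised statement is provided), so 2014-10-15 through 2014-11-24; done 2014-10-16, which is between those dates.
Step 4: the earliest permitted date is 7 days after 2014-10-16 (when the termination notice is served), i.e. 2014-10-23; done 2014-10-21 — 2 days too early.
Later steps need not be reached.

Step 4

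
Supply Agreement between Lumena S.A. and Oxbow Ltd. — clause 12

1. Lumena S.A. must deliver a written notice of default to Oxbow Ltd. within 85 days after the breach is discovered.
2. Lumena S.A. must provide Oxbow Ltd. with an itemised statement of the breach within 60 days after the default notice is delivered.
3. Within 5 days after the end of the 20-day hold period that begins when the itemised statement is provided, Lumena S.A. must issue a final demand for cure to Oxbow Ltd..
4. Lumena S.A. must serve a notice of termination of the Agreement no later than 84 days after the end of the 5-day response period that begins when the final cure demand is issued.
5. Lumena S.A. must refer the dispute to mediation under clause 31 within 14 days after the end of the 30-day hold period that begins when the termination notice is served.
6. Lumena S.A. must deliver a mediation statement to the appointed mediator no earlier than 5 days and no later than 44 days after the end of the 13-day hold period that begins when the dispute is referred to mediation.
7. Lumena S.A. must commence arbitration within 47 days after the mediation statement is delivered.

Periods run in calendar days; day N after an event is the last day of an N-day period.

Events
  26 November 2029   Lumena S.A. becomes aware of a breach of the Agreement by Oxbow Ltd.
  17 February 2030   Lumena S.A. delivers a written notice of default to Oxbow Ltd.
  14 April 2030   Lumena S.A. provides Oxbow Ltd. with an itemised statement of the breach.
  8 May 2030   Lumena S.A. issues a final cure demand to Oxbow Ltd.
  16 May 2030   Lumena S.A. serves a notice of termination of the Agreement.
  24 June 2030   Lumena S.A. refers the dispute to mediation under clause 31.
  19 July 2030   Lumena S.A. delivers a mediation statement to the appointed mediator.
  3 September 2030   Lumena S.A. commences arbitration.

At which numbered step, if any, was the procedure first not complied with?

Step 1: 85 days after 26 November 2029 (when the breach is discovered) is 19 February 2030; 17 February 2030 is within that limit.
Step 2: 60 days after 17 February 2030 (when the default notice is delivered) is 18 April 2030; 14 April 2030 is within that limit.
Step 3: 5 days after 4 May 2030 (end of the 20-day hold period, which began when the itemised statement is provided on 14 April 2030) is 9 May 2030; 8 May 2030 is within that limit.
Step 4: 84 days after 13 May 2030 (end of the 5-day response period, which began when the final cure demand is issued on 8 May 2030) is 5 August 2030; completed 16 May 2030, before the deadline.
Step 5: 14 days after 15 June 2030 (end of the 30-day hold period, which began when the termination notice is served on 16 May 2030) is 29 June 2030; completed 24 June 2030, before the deadline.
Step 6: the window is 5–44 days after 7 July 2030 (end of the 13-day hold period, which began when the dispute is referred to mediation on 24 June 2030), so 12 July 2030 through 20 August 2030; done 19 July 2030 — within the window.
Step 7: 47 days after 19 July 2030 (when the mediation statement is delivered) is 4 September 2030; done 3 September 2030 — timely.

None — every step was satisfied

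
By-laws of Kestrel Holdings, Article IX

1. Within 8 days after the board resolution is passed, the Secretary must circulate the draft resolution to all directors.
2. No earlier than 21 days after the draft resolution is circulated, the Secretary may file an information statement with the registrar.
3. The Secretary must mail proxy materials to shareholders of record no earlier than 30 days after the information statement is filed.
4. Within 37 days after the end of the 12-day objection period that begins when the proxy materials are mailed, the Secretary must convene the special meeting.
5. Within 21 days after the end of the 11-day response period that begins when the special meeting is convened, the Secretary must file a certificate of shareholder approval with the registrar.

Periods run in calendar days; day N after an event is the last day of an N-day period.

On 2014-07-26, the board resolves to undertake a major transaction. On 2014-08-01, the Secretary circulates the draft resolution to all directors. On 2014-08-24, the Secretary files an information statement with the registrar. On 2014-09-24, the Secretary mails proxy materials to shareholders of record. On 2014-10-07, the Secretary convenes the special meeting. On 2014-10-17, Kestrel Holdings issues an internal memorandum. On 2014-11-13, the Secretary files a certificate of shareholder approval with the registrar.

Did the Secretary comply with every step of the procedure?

No

(1) due by 2014-07-26 + 8 days = 2014-08-03; 2014-08-01 is within that limit.
(2) permitted from 2014-08-01 + 21 days = 2014-08-22 onward; done 2014-08-24 — permitted.
(3) permitted from 2014-08-24 + 30 days = 2014-09-23 onward; done 2014-09-24, after the minimum wait.
(4) due by 2014-10-06 + 37 days = 2014-11-12; completed 2014-10-07, before the deadline.
(5) due by 2014-10-18 + 21 days = 2014-11-08; not done until 2014-11-13, 5 days after the deadline.
No need to go further; step 5 was not satisfied.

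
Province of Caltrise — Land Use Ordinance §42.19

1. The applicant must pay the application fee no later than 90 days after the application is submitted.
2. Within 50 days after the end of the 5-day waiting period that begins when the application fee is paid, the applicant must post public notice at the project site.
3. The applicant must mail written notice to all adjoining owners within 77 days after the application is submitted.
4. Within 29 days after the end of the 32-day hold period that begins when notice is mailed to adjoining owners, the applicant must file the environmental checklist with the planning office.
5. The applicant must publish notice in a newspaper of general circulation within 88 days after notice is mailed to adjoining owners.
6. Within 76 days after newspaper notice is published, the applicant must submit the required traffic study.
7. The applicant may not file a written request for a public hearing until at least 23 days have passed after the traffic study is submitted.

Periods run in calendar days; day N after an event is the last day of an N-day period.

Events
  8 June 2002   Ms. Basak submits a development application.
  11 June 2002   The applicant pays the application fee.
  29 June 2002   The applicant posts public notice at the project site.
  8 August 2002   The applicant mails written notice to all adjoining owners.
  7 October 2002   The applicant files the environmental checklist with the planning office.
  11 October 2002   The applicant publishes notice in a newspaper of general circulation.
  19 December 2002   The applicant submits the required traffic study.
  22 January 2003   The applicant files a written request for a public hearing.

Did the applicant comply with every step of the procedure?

Yes

Step 1 — counting 90 days from 8 June 2002 (when the application is submitted) gives a deadline of 6 September 2002; 11 June 2002 is within that limit.
Step 2 — counting 50 days from 16 June 2002 (end of the 5-day waiting period, which began when the application fee is paid on 11 June 2002) gives a deadline of 5 August 2002; done 29 June 2002 — timely.
Step 3 — counting 77 days from 8 June 2002 (when the application is submitted) gives a deadline of 24 August 2002; completed 8 August 2002, before the deadline.
Step 4 — counting 29 days from 9 September 2002 (end of the 32-day hold period, which began when notice is mailed to adjoining owners on 8 August 2002) gives a deadline of 8 October 2002; 7 October 2002 is within that limit.
Step 5 — counting 88 days from 8 August 2002 (when notice is mailed to adjoining owners) gives a deadline of 4 November 2002; 11 October 2002 is within that limit.
Step 6 — counting 76 days from 11 October 2002 (when newspaper notice is published) gives a deadline of 26 December 2002; 19 December 2002 is within that limit.
Step 7 — must wait 23 days from 19 December 2002 (when the traffic study is submitted), so not before 11 January 2003; done 22 January 2003 — permitted.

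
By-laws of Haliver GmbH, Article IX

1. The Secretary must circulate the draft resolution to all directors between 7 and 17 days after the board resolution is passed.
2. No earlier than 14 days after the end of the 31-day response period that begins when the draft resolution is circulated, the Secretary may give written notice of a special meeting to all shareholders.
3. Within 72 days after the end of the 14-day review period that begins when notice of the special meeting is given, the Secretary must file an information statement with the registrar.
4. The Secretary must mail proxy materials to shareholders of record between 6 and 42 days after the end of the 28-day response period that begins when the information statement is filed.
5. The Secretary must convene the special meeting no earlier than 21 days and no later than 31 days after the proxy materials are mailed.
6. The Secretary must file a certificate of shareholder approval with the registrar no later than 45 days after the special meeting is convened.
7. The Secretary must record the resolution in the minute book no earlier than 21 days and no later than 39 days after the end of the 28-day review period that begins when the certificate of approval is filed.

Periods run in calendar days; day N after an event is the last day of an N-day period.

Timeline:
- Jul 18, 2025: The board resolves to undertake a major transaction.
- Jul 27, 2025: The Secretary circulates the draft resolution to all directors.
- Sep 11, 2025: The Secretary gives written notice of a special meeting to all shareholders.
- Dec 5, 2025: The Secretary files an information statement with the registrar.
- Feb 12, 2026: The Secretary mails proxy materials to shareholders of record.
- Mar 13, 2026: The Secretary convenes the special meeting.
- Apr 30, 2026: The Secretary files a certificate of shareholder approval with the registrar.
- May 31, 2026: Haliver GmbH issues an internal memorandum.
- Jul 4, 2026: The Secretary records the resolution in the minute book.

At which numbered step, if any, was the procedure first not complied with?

Step 6

(1) the permitted window runs from Jul 18, 2025 + 7 = Jul 25, 2025 to Jul 18, 2025 + 17 = Aug 4, 2025; done Jul 27, 2025, which is between those dates.
(2) permitted from Aug 27, 2025 + 14 days = Sep 10, 2025 onward; Sep 11, 2025 is on or after that date.
(3) due by Sep 25, 2025 + 72 days = Dec 6, 2025; Dec 5, 2025 is within that limit.
(4) the permitted window runs from Jan 2, 2026 + 6 = Jan 8, 2026 to Jan 2, 2026 + 42 = Feb 13, 2026; done Feb 12, 2026 — within the window.
(5) the permitted window runs from Feb 12, 2026 + 21 = Mar 5, 2026 to Feb 12, 2026 + 31 = Mar 15, 2026; done Mar 13, 2026 — within the window.
(6) due by Mar 13, 2026 + 45 days = Apr 27, 2026; Apr 30, 2026 misses that deadline by 3 days.
No need to go further; step 6 was not satisfied.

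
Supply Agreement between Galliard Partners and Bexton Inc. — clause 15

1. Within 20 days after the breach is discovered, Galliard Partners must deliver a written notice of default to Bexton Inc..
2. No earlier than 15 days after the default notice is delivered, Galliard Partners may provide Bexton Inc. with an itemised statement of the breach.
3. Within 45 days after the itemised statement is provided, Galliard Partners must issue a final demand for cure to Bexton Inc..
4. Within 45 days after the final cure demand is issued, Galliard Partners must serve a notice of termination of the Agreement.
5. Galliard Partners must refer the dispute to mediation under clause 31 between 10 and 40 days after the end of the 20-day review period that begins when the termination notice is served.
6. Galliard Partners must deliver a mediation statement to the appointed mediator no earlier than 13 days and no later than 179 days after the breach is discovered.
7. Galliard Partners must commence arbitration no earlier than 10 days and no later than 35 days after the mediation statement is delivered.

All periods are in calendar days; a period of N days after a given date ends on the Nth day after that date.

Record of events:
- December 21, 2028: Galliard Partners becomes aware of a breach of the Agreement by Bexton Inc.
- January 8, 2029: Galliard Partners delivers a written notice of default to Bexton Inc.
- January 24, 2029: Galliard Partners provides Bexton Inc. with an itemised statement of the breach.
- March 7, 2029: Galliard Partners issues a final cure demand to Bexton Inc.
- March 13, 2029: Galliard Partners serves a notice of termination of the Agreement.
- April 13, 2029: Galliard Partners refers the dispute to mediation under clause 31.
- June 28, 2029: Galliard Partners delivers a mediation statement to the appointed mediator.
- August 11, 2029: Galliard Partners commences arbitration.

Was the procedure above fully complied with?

No

Step 1: 20 days after December 21, 2028 (when the breach is discovered) is January 10, 2029; completed January 8, 2029, before the deadline.
Step 2: the earliest permitted date is 15 days after January 8, 2029 (when the default notice is delivered), i.e. January 23, 2029; January 24, 2029 is on or after that date.
Step 3: 45 days after January 24, 2029 (when the itemised statement is provided) is March 10, 2029; completed March 7, 2029, before the deadline.
Step 4: 45 days after March 7, 2029 (when the final cure demand is issued) is April 21, 2029; done March 13, 2029 — timely.
Step 5: the window is 10–40 days after April 2, 2029 (end of the 20-day review period, which began when the termination notice is served on March 13, 2029), so April 12, 2029 through May 12, 2029; April 13, 2029 falls inside that range.
Step 6: the window is 13–179 days after December 21, 2028 (when the breach is discovered), so January 3, 2029 through June 18, 2029; done June 28, 2029 — 10 days after the window closed.
No need to go further; step 6 was not satisfied.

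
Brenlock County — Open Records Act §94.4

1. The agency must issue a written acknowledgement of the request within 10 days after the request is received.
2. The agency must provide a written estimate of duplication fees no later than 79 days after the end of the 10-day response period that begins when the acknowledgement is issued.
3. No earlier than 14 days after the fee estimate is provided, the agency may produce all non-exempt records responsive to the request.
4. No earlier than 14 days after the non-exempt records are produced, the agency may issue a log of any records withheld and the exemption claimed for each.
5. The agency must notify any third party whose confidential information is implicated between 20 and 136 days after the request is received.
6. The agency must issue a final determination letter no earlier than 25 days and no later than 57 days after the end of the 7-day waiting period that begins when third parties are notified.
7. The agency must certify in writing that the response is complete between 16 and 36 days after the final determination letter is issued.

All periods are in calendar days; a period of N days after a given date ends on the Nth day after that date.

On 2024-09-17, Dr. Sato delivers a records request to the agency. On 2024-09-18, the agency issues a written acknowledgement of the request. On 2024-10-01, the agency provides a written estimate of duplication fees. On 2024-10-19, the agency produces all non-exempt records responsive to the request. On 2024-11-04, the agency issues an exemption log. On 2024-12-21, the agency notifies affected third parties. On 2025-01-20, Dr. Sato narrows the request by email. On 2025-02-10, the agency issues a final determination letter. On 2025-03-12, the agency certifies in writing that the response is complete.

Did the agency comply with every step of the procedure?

(1) due by 2024-09-17 + 10 days = 2024-09-27; 2024-09-18 is within that limit.
(2) due by 2024-09-28 + 79 days = 2024-12-16; 2024-10-01 is within that limit.
(3) permitted from 2024-10-01 + 14 days = 2024-10-15 onward; done 2024-10-19 — permitted.
(4) permitted from 2024-10-19 + 14 days = 2024-11-02 onward; done 2024-11-04 — permitted.
(5) the permitted window runs from 2024-09-17 + 20 = 2024-10-07 to 2024-09-17 + 136 = 2025-01-31; done 2024-12-21, which is between those dates.
(6) the permitted window runs from 2024-12-28 + 25 = 2025-01-22 to 2024-12-28 + 57 = 2025-02-23; done 2025-02-10 — within the window.
(7) the permitted window runs from 2025-02-10 + 16 = 2025-02-26 to 2025-02-10 + 36 = 2025-03-18; done 2025-03-12, which is between those dates.

Yes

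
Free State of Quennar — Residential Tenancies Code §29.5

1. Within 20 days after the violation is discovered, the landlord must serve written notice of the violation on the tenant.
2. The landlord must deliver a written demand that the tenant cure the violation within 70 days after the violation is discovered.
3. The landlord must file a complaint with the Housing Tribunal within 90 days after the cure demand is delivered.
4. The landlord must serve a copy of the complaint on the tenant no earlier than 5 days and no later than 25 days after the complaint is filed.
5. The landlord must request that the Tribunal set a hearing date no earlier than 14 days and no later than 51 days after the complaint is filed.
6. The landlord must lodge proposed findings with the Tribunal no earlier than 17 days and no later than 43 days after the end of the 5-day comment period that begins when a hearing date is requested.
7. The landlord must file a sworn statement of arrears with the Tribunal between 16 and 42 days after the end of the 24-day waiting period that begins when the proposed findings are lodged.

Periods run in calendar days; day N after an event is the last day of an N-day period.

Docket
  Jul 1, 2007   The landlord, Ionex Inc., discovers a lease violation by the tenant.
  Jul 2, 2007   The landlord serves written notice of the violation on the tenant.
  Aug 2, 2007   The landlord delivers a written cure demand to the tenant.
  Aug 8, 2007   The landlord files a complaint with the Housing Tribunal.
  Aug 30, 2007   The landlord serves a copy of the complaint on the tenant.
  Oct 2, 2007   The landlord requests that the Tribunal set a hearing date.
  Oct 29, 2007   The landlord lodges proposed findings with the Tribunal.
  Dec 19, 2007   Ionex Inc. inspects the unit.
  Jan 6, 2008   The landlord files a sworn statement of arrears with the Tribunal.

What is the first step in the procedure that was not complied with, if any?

Step 5

Step 1: 20 days after Jul 1, 2007 (when the violation is discovered) is Jul 21, 2007; done Jul 2, 2007 — timely.
Step 2: 70 days after Jul 1, 2007 (when the violation is discovered) is Sep 9, 2007; completed Aug 2, 2007, before the deadline.
Step 3: 90 days after Aug 2, 2007 (when the cure demand is delivered) is Oct 31, 2007; Aug 8, 2007 is within that limit.
Step 4: the window is 5–25 days after Aug 8, 2007 (when the complaint is filed), so Aug 13, 2007 through Sep 2, 2007; done Aug 30, 2007 — within the window.
Step 5: the window is 14–51 days after Aug 8, 2007 (when the complaint is filed), so Aug 22, 2007 through Sep 28, 2007; done Oct 2, 2007 — 4 days after the window closed.
The procedure was therefore not followed at step 5.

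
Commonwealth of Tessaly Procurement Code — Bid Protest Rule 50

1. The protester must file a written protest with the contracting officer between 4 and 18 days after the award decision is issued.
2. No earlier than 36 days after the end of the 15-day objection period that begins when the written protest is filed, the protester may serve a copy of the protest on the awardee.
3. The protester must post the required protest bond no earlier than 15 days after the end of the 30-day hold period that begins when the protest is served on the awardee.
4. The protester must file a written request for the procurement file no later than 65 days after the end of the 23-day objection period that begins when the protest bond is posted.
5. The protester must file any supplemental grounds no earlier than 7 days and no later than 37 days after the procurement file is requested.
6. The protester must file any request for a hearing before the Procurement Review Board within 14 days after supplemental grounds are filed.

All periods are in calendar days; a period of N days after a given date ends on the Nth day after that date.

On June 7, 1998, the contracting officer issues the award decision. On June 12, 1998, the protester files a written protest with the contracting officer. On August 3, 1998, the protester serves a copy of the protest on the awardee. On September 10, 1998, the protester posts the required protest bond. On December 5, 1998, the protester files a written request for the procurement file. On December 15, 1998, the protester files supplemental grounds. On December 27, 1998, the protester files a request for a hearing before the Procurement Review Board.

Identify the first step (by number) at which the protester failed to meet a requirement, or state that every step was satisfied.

Step 1 — 4 and 18 days from June 7, 1998 (when the award decision is issued) are June 11, 1998 and June 25, 1998 respectively; done June 12, 1998 — within the window.
Step 2 — must wait 36 days from June 27, 1998 (end of the 15-day objection period, which began when the written protest is filed on June 12, 1998), so not before August 2, 1998; done August 3, 1998, after the minimum wait.
Step 3 — must wait 15 days from September 2, 1998 (end of the 30-day hold period, which began when the protest is served on the awardee on August 3, 1998), so not before September 17, 1998; done September 10, 1998 — 7 days too early.
Later steps need not be reached.

Step 3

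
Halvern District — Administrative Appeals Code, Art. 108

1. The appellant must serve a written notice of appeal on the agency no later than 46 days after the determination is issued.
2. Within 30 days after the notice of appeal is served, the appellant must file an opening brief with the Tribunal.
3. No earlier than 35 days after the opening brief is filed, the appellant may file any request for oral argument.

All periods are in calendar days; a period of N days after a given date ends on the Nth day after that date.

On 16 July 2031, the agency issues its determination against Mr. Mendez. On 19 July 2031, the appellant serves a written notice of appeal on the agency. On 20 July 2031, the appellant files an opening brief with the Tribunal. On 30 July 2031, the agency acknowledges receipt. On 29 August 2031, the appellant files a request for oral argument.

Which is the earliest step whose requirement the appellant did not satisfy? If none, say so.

None — every step was satisfied

(1) due by 16 July 2031 + 46 days = 31 August 2031; 19 July 2031 is within that limit.
(2) due by 19 July 2031 + 30 days = 18 August 2031; completed 20 July 2031, before the deadline.
(3) permitted from 20 July 2031 + 35 days = 24 August 2031 onward; done 29 August 2031 — permitted.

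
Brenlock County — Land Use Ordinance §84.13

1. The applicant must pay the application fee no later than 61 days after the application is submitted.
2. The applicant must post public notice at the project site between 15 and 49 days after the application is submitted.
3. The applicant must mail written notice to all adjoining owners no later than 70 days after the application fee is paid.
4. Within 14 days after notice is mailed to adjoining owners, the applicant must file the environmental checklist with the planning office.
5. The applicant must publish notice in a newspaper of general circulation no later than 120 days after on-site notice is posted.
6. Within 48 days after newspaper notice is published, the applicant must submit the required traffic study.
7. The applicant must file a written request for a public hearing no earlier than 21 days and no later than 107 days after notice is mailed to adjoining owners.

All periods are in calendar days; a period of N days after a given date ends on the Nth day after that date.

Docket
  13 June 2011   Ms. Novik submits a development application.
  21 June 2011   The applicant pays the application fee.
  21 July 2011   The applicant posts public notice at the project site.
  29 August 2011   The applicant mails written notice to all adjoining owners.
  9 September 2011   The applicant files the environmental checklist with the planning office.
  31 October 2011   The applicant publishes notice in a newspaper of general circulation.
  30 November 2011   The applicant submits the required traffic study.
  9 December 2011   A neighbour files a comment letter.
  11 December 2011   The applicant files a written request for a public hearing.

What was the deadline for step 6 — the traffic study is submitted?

Step 6 runs from 31 October 2011, when newspaper notice is published. 48 days after 31 October 2011 is 18 December 2011.

18 December 2011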